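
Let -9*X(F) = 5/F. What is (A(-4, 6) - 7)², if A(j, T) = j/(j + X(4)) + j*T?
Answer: 20025625/22201 ≈ 902.01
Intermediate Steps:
X(F) = -5/(9*F)
A(j, T) = T*j + j/(-5/36 + j) (A(j, T) = j/(j - 5/9/4) + j*T = j/(j - 5/9*¼) + T*j = j/(j - 5/36) + T*j = j/(-5/36 + j) + T*j = T*j + j/(-5/36 + j))
(A(-4, 6) - 7)² = (-4*(36 - 5*6 + 36*6*(-4))/(-5 + 36*(-4)) - 7)² = (-4*(36 - 30 - 864)/(-5 - 144) - 7)² = (-4*(-858)/(-149) - 7)² = (-4*(-1/149)*(-858) - 7)² = (-3432/149 - 7)² = (-4475/149)² = 20025625/22201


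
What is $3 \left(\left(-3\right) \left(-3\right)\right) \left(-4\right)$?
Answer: $-108$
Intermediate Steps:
$3 \left(\left(-3\right) \left(-3\right)\right) \left(-4\right) = 3 \cdot 9 \left(-4\right) = 27 \left(-4\right) = -108$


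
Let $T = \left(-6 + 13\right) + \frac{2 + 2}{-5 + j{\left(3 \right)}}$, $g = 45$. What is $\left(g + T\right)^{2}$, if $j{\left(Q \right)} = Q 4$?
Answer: $\frac{135424}{49} \approx 2763.8$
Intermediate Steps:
$j{\left(Q \right)} = 4 Q$
$T = \frac{53}{7}$ ($T = \left(-6 + 13\right) + \frac{2 + 2}{-5 + 4 \cdot 3} = 7 + \frac{4}{-5 + 12} = 7 + \frac{4}{7} = \frac{53}{7} \approx 7.5714$)
$\left(g + T\right)^{2} = \left(45 + \frac{53}{7}\right)^{2} = \left(\frac{368}{7}\right)^{2} = \frac{135424}{49}$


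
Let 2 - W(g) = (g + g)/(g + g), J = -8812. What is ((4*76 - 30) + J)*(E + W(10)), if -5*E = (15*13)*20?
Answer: 6651102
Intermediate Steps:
E = -780 (E = -15*13*20/5 = -39*20 = -⅕*3900 = -780)
W(g) = 1 (W(g) = 2 - (g + g)/(g + g) = 2 - 2*g/(2*g) = 2 - 2*g*1/(2*g) = 2 - 1*1 = 2 - 1 = 1)
((4*76 - 30) + J)*(E + W(10)) = ((4*76 - 30) - 8812)*(-780 + 1) = ((304 - 30) - 8812)*(-779) = (274 - 8812)*(-779) = -8538*(-779) = 6651102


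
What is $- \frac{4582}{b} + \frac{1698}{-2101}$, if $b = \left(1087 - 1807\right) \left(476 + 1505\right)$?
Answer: $- \frac{1206132289}{1498349160} \approx -0.80497$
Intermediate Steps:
$b = -1426320$ ($b = \left(-720\right) 1981 = -1426320$)
$- \frac{4582}{b} + \frac{1698}{-2101} = - \frac{4582}{-1426320} + \frac{1698}{-2101} = \left(-4582\right) \left(- \frac{1}{1426320}\right) + 1698 \left(- \frac{1}{2101}\right) = \frac{2291}{713160} - \frac{1698}{2101} = - \frac{1206132289}{1498349160}$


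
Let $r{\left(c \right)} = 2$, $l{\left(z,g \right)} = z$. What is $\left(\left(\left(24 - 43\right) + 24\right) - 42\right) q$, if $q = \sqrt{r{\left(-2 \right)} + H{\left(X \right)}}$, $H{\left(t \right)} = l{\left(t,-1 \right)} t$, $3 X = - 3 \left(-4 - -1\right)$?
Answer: $- 37 \sqrt{11} \approx -122.72$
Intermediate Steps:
$X = 3$ ($X = \frac{\left(-3\right) \left(-4 - -1\right)}{3} = \frac{\left(-3\right) \left(-4 + 1\right)}{3} = \frac{\left(-3\right) \left(-3\right)}{3} = \frac{1}{3} \cdot 9 = 3$)
$H{\left(t \right)} = t^{2}$ ($H{\left(t \right)} = t t = t^{2}$)
$q = \sqrt{11}$ ($q = \sqrt{2 + 3^{2}} = \sqrt{2 + 9} = \sqrt{11} \approx 3.3166$)
$\left(\left(\left(24 - 43\right) + 24\right) - 42\right) q = \left(\left(\left(24 - 43\right) + 24\right) - 42\right) \sqrt{11} = \left(\left(-19 + 24\right) - 42\right) \sqrt{11} = \left(5 - 42\right) \sqrt{11} = - 37 \sqrt{11}$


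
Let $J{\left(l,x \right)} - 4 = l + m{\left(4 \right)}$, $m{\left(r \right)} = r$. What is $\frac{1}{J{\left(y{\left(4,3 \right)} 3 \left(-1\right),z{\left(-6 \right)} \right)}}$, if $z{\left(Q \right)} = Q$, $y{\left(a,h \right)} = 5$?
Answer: $- \frac{1}{7} \approx -0.14286$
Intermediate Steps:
$J{\left(l,x \right)} = 8 + l$ ($J{\left(l,x \right)} = 4 + \left(l + 4\right) = 4 + \left(4 + l\right) = 8 + l$)
$\frac{1}{J{\left(y{\left(4,3 \right)} 3 \left(-1\right),z{\left(-6 \right)} \right)}} = \frac{1}{8 + 5 \cdot 3 \left(-1\right)} = \frac{1}{8 + 15 \left(-1\right)} = \frac{1}{8 - 15} = \frac{1}{-7} = - \frac{1}{7}$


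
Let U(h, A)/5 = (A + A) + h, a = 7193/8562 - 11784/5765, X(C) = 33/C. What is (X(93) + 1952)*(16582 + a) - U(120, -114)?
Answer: 49534479508639531/1530157830 ≈ 3.2372e+7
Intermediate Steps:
a = -59426963/49359930 (a = 7193*(1/8562) - 11784*1/5765 = 7193/8562 - 11784/5765 = -59426963/49359930 ≈ -1.2040)
U(h, A) = 5*h + 10*A (U(h, A) = 5*((A + A) + h) = 5*(2*A + h) = 5*(h + 2*A) = 5*h + 10*A)
(X(93) + 1952)*(16582 + a) - U(120, -114) = (33/93 + 1952)*(16582 - 59426963/49359930) - (5*120 + 10*(-114)) = (33*(1/93) + 1952)*(818426932297/49359930) - (600 - 1140) = (11/31 + 1952)*(818426932297/49359930) - 1*(-540) = (60523/31)*(818426932297/49359930) + 540 = 49533653223411331/1530157830 + 540 = 49534479508639531/1530157830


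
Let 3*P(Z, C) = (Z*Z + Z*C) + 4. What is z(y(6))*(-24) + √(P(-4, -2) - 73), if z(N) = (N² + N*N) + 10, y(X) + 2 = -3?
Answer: -1440 + I*√573/3 ≈ -1440.0 + 7.9791*I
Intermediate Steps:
y(X) = -5 (y(X) = -2 - 3 = -5)
P(Z, C) = 4/3 + Z²/3 + C*Z/3 (P(Z, C) = ((Z*Z + Z*C) + 4)/3 = ((Z² + C*Z) + 4)/3 = (4 + Z² + C*Z)/3 = 4/3 + Z²/3 + C*Z/3)
z(N) = 10 + 2*N² (z(N) = (N² + N²) + 10 = 2*N² + 10 = 10 + 2*N²)
z(y(6))*(-24) + √(P(-4, -2) - 73) = (10 + 2*(-5)²)*(-24) + √((4/3 + (⅓)*(-4)² + (⅓)*(-2)*(-4)) - 73) = (10 + 2*25)*(-24) + √((4/3 + (⅓)*16 + 8/3) - 73) = (10 + 50)*(-24) + √((4/3 + 16/3 + 8/3) - 73) = 60*(-24) + √(28/3 - 73) = -1440 + √(-191/3) = -1440 + I*√573/3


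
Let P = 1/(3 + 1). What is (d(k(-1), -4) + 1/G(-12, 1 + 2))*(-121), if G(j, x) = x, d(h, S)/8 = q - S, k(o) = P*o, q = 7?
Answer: -32065/3 ≈ -10688.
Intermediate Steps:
P = ¼ (P = 1/4 = ¼ ≈ 0.25000)
k(o) = o/4
d(h, S) = 56 - 8*S (d(h, S) = 8*(7 - S) = 56 - 8*S)
(d(k(-1), -4) + 1/G(-12, 1 + 2))*(-121) = ((56 - 8*(-4)) + 1/(1 + 2))*(-121) = ((56 + 32) + 1/3)*(-121) = (88 + ⅓)*(-121) = (265/3)*(-121) = -32065/3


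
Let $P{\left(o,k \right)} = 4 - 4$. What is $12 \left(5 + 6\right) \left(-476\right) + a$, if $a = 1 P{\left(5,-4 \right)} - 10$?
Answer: $-62842$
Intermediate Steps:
$P{\left(o,k \right)} = 0$ ($P{\left(o,k \right)} = 4 - 4 = 0$)
$a = -10$ ($a = 1 \cdot 0 - 10 = 0 - 10 = -10$)
$12 \left(5 + 6\right) \left(-476\right) + a = 12 \left(5 + 6\right) \left(-476\right) - 10 = 12 \cdot 11 \left(-476\right) - 10 = 132 \left(-476\right) - 10 = -62832 - 10 = -62842$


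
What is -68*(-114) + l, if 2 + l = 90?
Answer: 7840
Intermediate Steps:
l = 88 (l = -2 + 90 = 88)
-68*(-114) + l = -68*(-114) + 88 = 7752 + 88 = 7840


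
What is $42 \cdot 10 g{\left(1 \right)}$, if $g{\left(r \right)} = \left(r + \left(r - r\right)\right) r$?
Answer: $420$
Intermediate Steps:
$g{\left(r \right)} = r^{2}$ ($g{\left(r \right)} = \left(r + 0\right) r = r r = r^{2}$)
$42 \cdot 10 g{\left(1 \right)} = 42 \cdot 10 \cdot 1^{2} = 42 \cdot 10 \cdot 1 = 42 \cdot 10 = 420$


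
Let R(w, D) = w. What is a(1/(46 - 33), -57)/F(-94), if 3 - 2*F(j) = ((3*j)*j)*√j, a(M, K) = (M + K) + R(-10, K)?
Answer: -116/19081504585 - 1024976*I*√94/19081504585 ≈ -6.0792e-9 - 0.00052079*I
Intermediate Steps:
a(M, K) = -10 + K + M (a(M, K) = (M + K) - 10 = (K + M) - 10 = -10 + K + M)
F(j) = 3/2 - 3*j^(5/2)/2 (F(j) = 3/2 - (3*j)*j*√j/2 = 3/2 - 3*j²*√j/2 = 3/2 - 3*j^(5/2)/2)
a(1/(46 - 33), -57)/F(-94) = (-10 - 57 + 1/(46 - 33))/(3/2 - 13254*I*√94) = (-10 - 57 + 1/13)/(3/2 - 13254*I*√94) = -870/(13*(3/2 - 13254*I*√94))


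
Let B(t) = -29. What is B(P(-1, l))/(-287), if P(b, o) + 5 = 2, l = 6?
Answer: 29/287 ≈ 0.10105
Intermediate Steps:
P(b, o) = -3 (P(b, o) = -5 + 2 = -3)
B(P(-1, l))/(-287) = -29/(-287) = -29*(-1/287) = 29/287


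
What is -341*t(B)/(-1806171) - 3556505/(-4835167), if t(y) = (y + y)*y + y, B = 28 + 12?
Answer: 3921914033545/2911046138519 ≈ 1.3473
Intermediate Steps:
B = 40
t(y) = y + 2*y² (t(y) = (2*y)*y + y = 2*y² + y = y + 2*y²)
-341*t(B)/(-1806171) - 3556505/(-4835167) = -13640*(1 + 2*40)/(-1806171) - 3556505/(-4835167) = -13640*(1 + 80)*(-1/1806171) - 3556505*(-1/4835167) = -13640*81*(-1/1806171) + 3556505/4835167 = -341*3240*(-1/1806171) + 3556505/4835167 = -1104840*(-1/1806171) + 3556505/4835167 = 368280/602057 + 3556505/4835167 = 3921914033545/2911046138519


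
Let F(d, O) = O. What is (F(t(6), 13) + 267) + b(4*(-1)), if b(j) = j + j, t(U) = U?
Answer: 272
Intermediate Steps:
b(j) = 2*j
(F(t(6), 13) + 267) + b(4*(-1)) = (13 + 267) + 2*(4*(-1)) = 280 + 2*(-4) = 280 - 8 = 272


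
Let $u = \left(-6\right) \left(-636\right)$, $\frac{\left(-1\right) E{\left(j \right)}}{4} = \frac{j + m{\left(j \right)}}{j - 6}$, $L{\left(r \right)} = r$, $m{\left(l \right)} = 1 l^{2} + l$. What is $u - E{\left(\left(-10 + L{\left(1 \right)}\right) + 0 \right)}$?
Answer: $\frac{18996}{5} \approx 3799.2$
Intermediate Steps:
$m{\left(l \right)} = l + l^{2}$ ($m{\left(l \right)} = l^{2} + l = l + l^{2}$)
$E{\left(j \right)} = - \frac{4 \left(j + j \left(1 + j\right)\right)}{-6 + j}$ ($E{\left(j \right)} = - 4 \frac{j + j \left(1 + j\right)}{j - 6} = - 4 \frac{j + j \left(1 + j\right)}{-6 + j} = - \frac{4 \left(j + j \left(1 + j\right)\right)}{-6 + j}$)
$u = 3816$
$u - E{\left(\left(-10 + L{\left(1 \right)}\right) + 0 \right)} = 3816 - \frac{4 \left(\left(-10 + 1\right) + 0\right) \left(-2 - \left(\left(-10 + 1\right) + 0\right)\right)}{-6 + \left(\left(-10 + 1\right) + 0\right)} = 3816 - \frac{4 \left(-9 + 0\right) \left(-2 - \left(-9 + 0\right)\right)}{-6 + \left(-9 + 0\right)} = 3816 - 4 \left(-9\right) \frac{1}{-6 - 9} \left(-2 - -9\right) = 3816 - 4 \left(-9\right) \frac{1}{-15} \left(-2 + 9\right) = 3816 - 4 \left(-9\right) \left(- \frac{1}{15}\right) 7 = 3816 - \frac{84}{5} = \frac{18996}{5}$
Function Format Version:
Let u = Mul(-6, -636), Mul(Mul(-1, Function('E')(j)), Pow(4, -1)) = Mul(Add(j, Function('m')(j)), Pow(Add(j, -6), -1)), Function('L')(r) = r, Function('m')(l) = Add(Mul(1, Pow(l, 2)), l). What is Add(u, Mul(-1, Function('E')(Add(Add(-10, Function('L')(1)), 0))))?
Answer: Rational(18996, 5) ≈ 3799.2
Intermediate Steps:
Function('m')(l) = Add(l, Pow(l, 2)) (Function('m')(l) = Add(Pow(l, 2), l) = Add(l, Pow(l, 2)))
Function('E')(j) = Mul(-4, Pow(Add(-6, j), -1), Add(j, Mul(j, Add(1, j)))) (Function('E')(j) = Mul(-4, Mul(Add(j, Mul(j, Add(1, j))), Pow(Add(j, -6), -1))) = Mul(-4, Mul(Add(j, Mul(j, Add(1, j))), Pow(Add(-6, j), -1))) = Mul(-4, Mul(Pow(Add(-6, j), -1), Add(j, Mul(j, Add(1, j))))) = Mul(-4, Pow(Add(-6, j), -1), Add(j, Mul(j, Add(1, j)))))
u = 3816
Add(u, Mul(-1, Function('E')(Add(Add(-10, Function('L')(1)), 0)))) = Add(3816, Mul(-1, Mul(4, Add(Add(-10, 1), 0), Pow(Add(-6, Add(Add(-10, 1), 0)), -1), Add(-2, Mul(-1, Add(Add(-10, 1), 0)))))) = Add(3816, Mul(-1, Mul(4, Add(-9, 0), Pow(Add(-6, Add(-9, 0)), -1), Add(-2, Mul(-1, Add(-9, 0)))))) = Add(3816, Mul(-1, Mul(4, -9, Pow(Add(-6, -9), -1), Add(-2, Mul(-1, -9))))) = Add(3816, Mul(-1, Mul(4, -9, Pow(-15, -1), Add(-2, 9)))) = Add(3816, Mul(-1, Mul(4, -9, Rational(-1, 15), 7))) = Add(3816, Mul(-1, Rational(84, 5))) = Add(3816, Rational(-84, 5)) = Rational(18996, 5)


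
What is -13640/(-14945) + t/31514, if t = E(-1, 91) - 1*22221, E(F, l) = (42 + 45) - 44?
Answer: 1405725/6728239 ≈ 0.20893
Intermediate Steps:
E(F, l) = 43 (E(F, l) = 87 - 44 = 43)
t = -22178 (t = 43 - 1*22221 = 43 - 22221 = -22178)
-13640/(-14945) + t/31514 = -13640/(-14945) - 22178/31514 = -13640*(-1/14945) - 22178*1/31514 = 2728/2989 - 11089/15757 = 1405725/6728239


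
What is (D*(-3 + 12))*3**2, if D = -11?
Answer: -891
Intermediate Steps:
(D*(-3 + 12))*3**2 = -11*(-3 + 12)*3**2 = -11*9*9 = -99*9 = -891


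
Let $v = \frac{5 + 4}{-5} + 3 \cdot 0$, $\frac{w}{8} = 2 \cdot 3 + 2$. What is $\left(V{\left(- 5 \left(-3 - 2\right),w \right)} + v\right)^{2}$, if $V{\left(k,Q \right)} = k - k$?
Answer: $\frac{81}{25} \approx 3.24$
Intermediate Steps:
$w = 64$ ($w = 8 \left(2 \cdot 3 + 2\right) = 8 \left(6 + 2\right) = 8 \cdot 8 = 64$)
$v = - \frac{9}{5}$ ($v = 9 \left(- \frac{1}{5}\right) + 0 = - \frac{9}{5} + 0 = - \frac{9}{5} \approx -1.8$)
$V{\left(k,Q \right)} = 0$
$\left(V{\left(- 5 \left(-3 - 2\right),w \right)} + v\right)^{2} = \left(0 - \frac{9}{5}\right)^{2} = \left(- \frac{9}{5}\right)^{2} = \frac{81}{25}$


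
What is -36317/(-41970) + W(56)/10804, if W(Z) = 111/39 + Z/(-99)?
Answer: 84183652511/97263712260 ≈ 0.86552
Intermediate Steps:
W(Z) = 37/13 - Z/99 (W(Z) = 111*(1/39) + Z*(-1/99) = 37/13 - Z/99)
-36317/(-41970) + W(56)/10804 = -36317/(-41970) + (37/13 - 1/99*56)/10804 = -36317*(-1/41970) + (37/13 - 56/99)*(1/10804) = 36317/41970 + (2935/1287)*(1/10804) = 36317/41970 + 2935/13904748 = 84183652511/97263712260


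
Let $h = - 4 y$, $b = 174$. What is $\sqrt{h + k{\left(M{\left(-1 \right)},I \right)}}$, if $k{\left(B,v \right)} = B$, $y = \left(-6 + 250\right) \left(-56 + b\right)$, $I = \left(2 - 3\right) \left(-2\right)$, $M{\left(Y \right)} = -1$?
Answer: $53 i \sqrt{41} \approx 339.37 i$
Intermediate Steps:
$I = 2$ ($I = \left(-1\right) \left(-2\right) = 2$)
$y = 28792$ ($y = \left(-6 + 250\right) \left(-56 + 174\right) = 244 \cdot 118 = 28792$)
$h = -115168$ ($h = \left(-4\right) 28792 = -115168$)
$\sqrt{h + k{\left(M{\left(-1 \right)},I \right)}} = \sqrt{-115168 - 1} = \sqrt{-115169} = 53 i \sqrt{41}$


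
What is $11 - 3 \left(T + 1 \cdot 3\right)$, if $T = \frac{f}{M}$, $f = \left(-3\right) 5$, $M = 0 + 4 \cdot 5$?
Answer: $\frac{17}{4} \approx 4.25$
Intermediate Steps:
$M = 20$ ($M = 0 + 20 = 20$)
$f = -15$
$T = - \frac{3}{4}$ ($T = - \frac{15}{20} = \left(-15\right) \frac{1}{20} = - \frac{3}{4} \approx -0.75$)
$11 - 3 \left(T + 1 \cdot 3\right) = 11 - 3 \left(- \frac{3}{4} + 1 \cdot 3\right) = 11 - 3 \left(- \frac{3}{4} + 3\right) = 11 - \frac{27}{4} = \frac{17}{4}$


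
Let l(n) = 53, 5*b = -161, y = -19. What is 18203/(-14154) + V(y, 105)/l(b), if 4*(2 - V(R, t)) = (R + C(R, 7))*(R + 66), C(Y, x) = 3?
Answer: 1724501/750162 ≈ 2.2988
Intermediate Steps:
b = -161/5 (b = (1/5)*(-161) = -161/5 ≈ -32.200)
V(R, t) = 2 - (3 + R)*(66 + R)/4 (V(R, t) = 2 - (R + 3)*(R + 66)/4 = 2 - (3 + R)*(66 + R)/4)
18203/(-14154) + V(y, 105)/l(b) = 18203/(-14154) + (-95/2 - 69/4*(-19) - 1/4*(-19)**2)/53 = 18203*(-1/14154) + (-95/2 + 1311/4 - 1/4*361)*(1/53) = -18203/14154 + (-95/2 + 1311/4 - 361/4)*(1/53) = -18203/14154 + 190*(1/53) = -18203/14154 + 190/53 = 1724501/750162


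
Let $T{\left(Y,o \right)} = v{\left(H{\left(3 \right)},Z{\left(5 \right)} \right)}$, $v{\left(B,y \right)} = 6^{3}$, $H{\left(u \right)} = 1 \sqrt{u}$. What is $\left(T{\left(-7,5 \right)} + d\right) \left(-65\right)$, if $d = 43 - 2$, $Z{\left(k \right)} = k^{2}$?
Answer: $-16705$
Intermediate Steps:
$H{\left(u \right)} = \sqrt{u}$
$v{\left(B,y \right)} = 216$
$T{\left(Y,o \right)} = 216$
$d = 41$ ($d = 43 - 2 = 41$)
$\left(T{\left(-7,5 \right)} + d\right) \left(-65\right) = \left(216 + 41\right) \left(-65\right) = 257 \left(-65\right) = -16705$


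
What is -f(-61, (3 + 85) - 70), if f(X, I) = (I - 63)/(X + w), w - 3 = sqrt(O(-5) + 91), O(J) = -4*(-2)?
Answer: -522/653 - 27*sqrt(11)/653 ≈ -0.93652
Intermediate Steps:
O(J) = 8
w = 3 + 3*sqrt(11) (w = 3 + sqrt(8 + 91) = 3 + sqrt(99) = 3 + 3*sqrt(11) ≈ 12.950)
f(X, I) = (-63 + I)/(3 + X + 3*sqrt(11)) (f(X, I) = (I - 63)/(X + (3 + 3*sqrt(11))) = (-63 + I)/(3 + X + 3*sqrt(11)))
-f(-61, (3 + 85) - 70) = -(-63 + ((3 + 85) - 70))/(3 - 61 + 3*sqrt(11)) = -(-63 + (88 - 70))/(-58 + 3*sqrt(11)) = -(-63 + 18)/(-58 + 3*sqrt(11)) = -(-45)/(-58 + 3*sqrt(11)) = 45/(-58 + 3*sqrt(11))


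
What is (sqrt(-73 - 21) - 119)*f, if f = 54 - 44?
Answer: -1190 + 10*I*sqrt(94) ≈ -1190.0 + 96.954*I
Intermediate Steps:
f = 10
(sqrt(-73 - 21) - 119)*f = (sqrt(-73 - 21) - 119)*10 = (sqrt(-94) - 119)*10 = (I*sqrt(94) - 119)*10 = (-119 + I*sqrt(94))*10 = -1190 + 10*I*sqrt(94)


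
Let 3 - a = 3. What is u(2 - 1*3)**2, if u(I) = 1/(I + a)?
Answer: 1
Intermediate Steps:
a = 0 (a = 3 - 1*3 = 3 - 3 = 0)
u(I) = 1/I (u(I) = 1/(I + 0) = 1/I)
u(2 - 1*3)**2 = (1/(2 - 1*3))**2 = (1/(2 - 3))**2 = (1/(-1))**2 = (-1)**2 = 1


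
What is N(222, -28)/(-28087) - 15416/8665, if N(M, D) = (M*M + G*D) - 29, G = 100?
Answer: -835521767/243373855 ≈ -3.4331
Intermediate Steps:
N(M, D) = -29 + M² + 100*D (N(M, D) = (M*M + 100*D) - 29 = (M² + 100*D) - 29 = -29 + M² + 100*D)
N(222, -28)/(-28087) - 15416/8665 = (-29 + 222² + 100*(-28))/(-28087) - 15416/8665 = (-29 + 49284 - 2800)*(-1/28087) - 15416*1/8665 = 46455*(-1/28087) - 15416/8665 = -46455/28087 - 15416/8665 = -835521767/243373855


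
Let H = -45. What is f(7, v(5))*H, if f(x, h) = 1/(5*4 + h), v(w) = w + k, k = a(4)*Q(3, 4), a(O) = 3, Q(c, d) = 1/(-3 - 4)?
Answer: -315/172 ≈ -1.8314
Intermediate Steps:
Q(c, d) = -⅐ (Q(c, d) = 1/(-7) = -⅐)
k = -3/7 (k = 3*(-⅐) = -3/7 ≈ -0.42857)
v(w) = -3/7 + w (v(w) = w - 3/7 = -3/7 + w)
f(x, h) = 1/(20 + h)
f(7, v(5))*H = -45/(20 + (-3/7 + 5)) = -45/(20 + 32/7) = -45/(172/7) = (7/172)*(-45) = -315/172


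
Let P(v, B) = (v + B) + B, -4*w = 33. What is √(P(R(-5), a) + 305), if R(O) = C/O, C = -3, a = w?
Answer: 7*√590/10 ≈ 17.003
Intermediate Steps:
w = -33/4 (w = -¼*33 = -33/4 ≈ -8.2500)
a = -33/4 ≈ -8.2500
R(O) = -3/O
P(v, B) = v + 2*B (P(v, B) = (B + v) + B = v + 2*B)
√(P(R(-5), a) + 305) = √((-3/(-5) + 2*(-33/4)) + 305) = √((-3*(-⅕) - 33/2) + 305) = √((⅗ - 33/2) + 305) = √(-159/10 + 305) = √(2891/10) = 7*√590/10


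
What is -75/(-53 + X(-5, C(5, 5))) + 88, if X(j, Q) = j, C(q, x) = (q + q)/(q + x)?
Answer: 5179/58 ≈ 89.293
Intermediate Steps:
C(q, x) = 2*q/(q + x) (C(q, x) = (2*q)/(q + x) = 2*q/(q + x))
-75/(-53 + X(-5, C(5, 5))) + 88 = -75/(-53 - 5) + 88 = -75/(-58) + 88 = -1/58*(-75) + 88 = 75/58 + 88 = 5179/58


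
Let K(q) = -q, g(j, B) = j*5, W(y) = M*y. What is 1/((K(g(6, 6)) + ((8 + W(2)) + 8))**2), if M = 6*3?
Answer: 1/484 ≈ 0.0020661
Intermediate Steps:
M = 18
W(y) = 18*y
g(j, B) = 5*j
1/((K(g(6, 6)) + ((8 + W(2)) + 8))**2) = 1/((-5*6 + ((8 + 18*2) + 8))**2) = 1/((-1*30 + ((8 + 36) + 8))**2) = 1/((-30 + (44 + 8))**2) = 1/((-30 + 52)**2) = 1/(22**2) = 1/484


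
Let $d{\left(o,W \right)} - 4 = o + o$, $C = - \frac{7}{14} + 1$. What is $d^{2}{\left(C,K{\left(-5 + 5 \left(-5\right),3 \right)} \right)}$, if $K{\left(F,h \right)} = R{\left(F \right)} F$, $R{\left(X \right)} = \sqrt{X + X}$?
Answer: $25$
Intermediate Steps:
$R{\left(X \right)} = \sqrt{2} \sqrt{X}$ ($R{\left(X \right)} = \sqrt{2 X} = \sqrt{2} \sqrt{X}$)
$K{\left(F,h \right)} = \sqrt{2} F^{\frac{3}{2}}$ ($K{\left(F,h \right)} = \sqrt{2} \sqrt{F} F = \sqrt{2} F^{\frac{3}{2}}$)
$C = \frac{1}{2}$ ($C = \left(-7\right) \frac{1}{14} + 1 = - \frac{1}{2} + 1 = \frac{1}{2} \approx 0.5$)
$d{\left(o,W \right)} = 4 + 2 o$ ($d{\left(o,W \right)} = 4 + \left(o + o\right) = 4 + 2 o$)
$d^{2}{\left(C,K{\left(-5 + 5 \left(-5\right),3 \right)} \right)} = \left(4 + 2 \cdot \frac{1}{2}\right)^{2} = \left(4 + 1\right)^{2} = 5^{2} = 25$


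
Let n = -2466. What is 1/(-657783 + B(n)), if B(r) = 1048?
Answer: -1/656735 ≈ -1.5227e-6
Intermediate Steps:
1/(-657783 + B(n)) = 1/(-657783 + 1048) = 1/(-656735) = -1/656735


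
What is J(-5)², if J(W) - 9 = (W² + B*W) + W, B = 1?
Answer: 576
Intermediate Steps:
J(W) = 9 + W² + 2*W (J(W) = 9 + ((W² + 1*W) + W) = 9 + ((W² + W) + W) = 9 + ((W + W²) + W) = 9 + (W² + 2*W) = 9 + W² + 2*W)
J(-5)² = (9 + (-5)² + 2*(-5))² = (9 + 25 - 10)² = 24² = 576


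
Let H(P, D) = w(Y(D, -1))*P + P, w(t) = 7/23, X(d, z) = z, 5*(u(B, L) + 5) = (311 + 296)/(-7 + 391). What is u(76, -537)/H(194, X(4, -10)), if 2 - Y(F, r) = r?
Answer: -206839/11174400 ≈ -0.018510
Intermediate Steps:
u(B, L) = -8993/1920 (u(B, L) = -5 + ((311 + 296)/(-7 + 391))/5 = -5 + (607/384)/5 = -5 + (607*(1/384))/5 = -5 + (1/5)*(607/384) = -5 + 607/1920 = -8993/1920)
Y(F, r) = 2 - r
w(t) = 7/23 (w(t) = 7*(1/23) = 7/23)
H(P, D) = 30*P/23 (H(P, D) = 7*P/23 + P = 30*P/23)
u(76, -537)/H(194, X(4, -10)) = -8993/(1920*((30/23)*194)) = -8993/(1920*5820/23) = -8993/1920*23/5820 = -206839/11174400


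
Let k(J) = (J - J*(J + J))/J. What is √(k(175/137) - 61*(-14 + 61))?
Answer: 4*I*√3364994/137 ≈ 53.559*I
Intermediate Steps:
k(J) = (J - 2*J²)/J (k(J) = (J - J*2*J)/J = (J - 2*J²)/J)
√(k(175/137) - 61*(-14 + 61)) = √((1 - 350/137) - 61*(-14 + 61)) = √((1 - 350/137) - 61*47) = √((1 - 2*175/137) - 2867) = √((1 - 350/137) - 2867) = √(-213/137 - 2867) = √(-392992/137) = 4*I*√3364994/137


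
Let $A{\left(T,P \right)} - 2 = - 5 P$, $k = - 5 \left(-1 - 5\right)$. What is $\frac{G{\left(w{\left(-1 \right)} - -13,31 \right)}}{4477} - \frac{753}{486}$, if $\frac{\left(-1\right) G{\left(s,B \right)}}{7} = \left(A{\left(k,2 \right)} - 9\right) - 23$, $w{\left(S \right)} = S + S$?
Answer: $- \frac{1078367}{725274} \approx -1.4868$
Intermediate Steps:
$k = 30$ ($k = \left(-5\right) \left(-6\right) = 30$)
$A{\left(T,P \right)} = 2 - 5 P$
$w{\left(S \right)} = 2 S$
$G{\left(s,B \right)} = 280$ ($G{\left(s,B \right)} = - 7 \left(\left(\left(2 - 10\right) - 9\right) - 23\right) = - 7 \left(\left(-8 - 9\right) - 23\right) = - 7 \left(-17 - 23\right) = \left(-7\right) \left(-40\right) = 280$)
$\frac{G{\left(w{\left(-1 \right)} - -13,31 \right)}}{4477} - \frac{753}{486} = \frac{280}{4477} - \frac{753}{486} = 280 \cdot \frac{1}{4477} - \frac{251}{162} = \frac{280}{4477} - \frac{251}{162} = - \frac{1078367}{725274}$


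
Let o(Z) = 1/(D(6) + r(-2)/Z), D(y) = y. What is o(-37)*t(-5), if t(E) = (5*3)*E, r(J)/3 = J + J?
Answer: -925/78 ≈ -11.859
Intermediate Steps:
r(J) = 6*J (r(J) = 3*(J + J) = 3*(2*J) = 6*J)
t(E) = 15*E
o(Z) = 1/(6 - 12/Z) (o(Z) = 1/(6 + (6*(-2))/Z) = 1/(6 - 12/Z))
o(-37)*t(-5) = ((⅙)*(-37)/(-2 - 37))*(15*(-5)) = ((⅙)*(-37)/(-39))*(-75) = ((⅙)*(-37)*(-1/39))*(-75) = (37/234)*(-75) = -925/78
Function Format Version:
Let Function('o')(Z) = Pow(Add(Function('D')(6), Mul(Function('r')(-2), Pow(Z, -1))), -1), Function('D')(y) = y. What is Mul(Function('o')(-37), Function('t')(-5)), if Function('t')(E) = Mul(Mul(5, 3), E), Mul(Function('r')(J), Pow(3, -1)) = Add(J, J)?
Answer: Rational(-925, 78) ≈ -11.859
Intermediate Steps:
Function('r')(J) = Mul(6, J) (Function('r')(J) = Mul(3, Add(J, J)) = Mul(3, Mul(2, J)) = Mul(6, J))
Function('t')(E) = Mul(15, E)
Function('o')(Z) = Pow(Add(6, Mul(-12, Pow(Z, -1))), -1) (Function('o')(Z) = Pow(Add(6, Mul(Mul(6, -2), Pow(Z, -1))), -1) = Pow(Add(6, Mul(-12, Pow(Z, -1))), -1))
Mul(Function('o')(-37), Function('t')(-5)) = Mul(Mul(Rational(1, 6), -37, Pow(Add(-2, -37), -1)), Mul(15, -5)) = Mul(Mul(Rational(1, 6), -37, Pow(-39, -1)), -75) = Mul(Mul(Rational(1, 6), -37, Rational(-1, 39)), -75) = Mul(Rational(37, 234), -75) = Rational(-925, 78)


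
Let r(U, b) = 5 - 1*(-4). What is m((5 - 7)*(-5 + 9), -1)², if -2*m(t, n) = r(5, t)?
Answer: 81/4 ≈ 20.250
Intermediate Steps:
r(U, b) = 9 (r(U, b) = 5 + 4 = 9)
m(t, n) = -9/2 (m(t, n) = -½*9 = -9/2)
m((5 - 7)*(-5 + 9), -1)² = (-9/2)² = 81/4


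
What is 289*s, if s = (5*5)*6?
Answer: 43350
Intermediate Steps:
s = 150 (s = 25*6 = 150)
289*s = 289*150 = 43350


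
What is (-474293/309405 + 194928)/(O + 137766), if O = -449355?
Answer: -60311223547/96407194545 ≈ -0.62559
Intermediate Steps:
(-474293/309405 + 194928)/(O + 137766) = (-474293/309405 + 194928)/(-449355 + 137766) = (-474293*1/309405 + 194928)/(-311589) = (-474293/309405 + 194928)*(-1/311589) = (60311223547/309405)*(-1/311589) = -60311223547/96407194545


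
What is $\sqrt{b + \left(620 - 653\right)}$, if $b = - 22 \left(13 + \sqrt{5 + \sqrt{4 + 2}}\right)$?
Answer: $\sqrt{-319 - 22 \sqrt{5 + \sqrt{6}}} \approx 19.469 i$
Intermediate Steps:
$b = -286 - 22 \sqrt{5 + \sqrt{6}}$ ($b = - 22 \left(13 + \sqrt{5 + \sqrt{6}}\right) = -286 - 22 \sqrt{5 + \sqrt{6}} \approx -346.05$)
$\sqrt{b + \left(620 - 653\right)} = \sqrt{\left(-286 - 22 \sqrt{5 + \sqrt{6}}\right) + \left(620 - 653\right)} = \sqrt{\left(-286 - 22 \sqrt{5 + \sqrt{6}}\right) - 33} = \sqrt{-319 - 22 \sqrt{5 + \sqrt{6}}}$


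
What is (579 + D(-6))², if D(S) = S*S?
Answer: 378225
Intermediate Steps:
D(S) = S²
(579 + D(-6))² = (579 + (-6)²)² = (579 + 36)² = 615² = 378225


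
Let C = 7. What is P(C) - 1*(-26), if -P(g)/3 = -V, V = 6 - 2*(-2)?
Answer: 56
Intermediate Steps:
V = 10 (V = 6 + 4 = 10)
P(g) = 30 (P(g) = -(-3)*10 = -3*(-10) = 30)
P(C) - 1*(-26) = 30 - 1*(-26) = 30 + 26 = 56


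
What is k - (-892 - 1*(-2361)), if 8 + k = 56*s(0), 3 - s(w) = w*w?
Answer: -1309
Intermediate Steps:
s(w) = 3 - w² (s(w) = 3 - w*w = 3 - w²)
k = 160 (k = -8 + 56*(3 - 1*0²) = -8 + 56*(3 - 1*0) = -8 + 56*(3 + 0) = -8 + 56*3 = -8 + 168 = 160)
k - (-892 - 1*(-2361)) = 160 - (-892 - 1*(-2361)) = 160 - (-892 + 2361) = 160 - 1*1469 = 160 - 1469 = -1309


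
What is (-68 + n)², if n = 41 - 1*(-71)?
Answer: 1936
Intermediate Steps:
n = 112 (n = 41 + 71 = 112)
(-68 + n)² = (-68 + 112)² = 44² = 1936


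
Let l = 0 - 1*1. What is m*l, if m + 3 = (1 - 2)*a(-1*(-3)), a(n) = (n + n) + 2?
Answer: 11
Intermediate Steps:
a(n) = 2 + 2*n (a(n) = 2*n + 2 = 2 + 2*n)
m = -11 (m = -3 + (1 - 2)*(2 + 2*(-1*(-3))) = -3 - (2 + 2*3) = -3 - (2 + 6) = -3 - 1*8 = -3 - 8 = -11)
l = -1 (l = 0 - 1 = -1)
m*l = -11*(-1) = 11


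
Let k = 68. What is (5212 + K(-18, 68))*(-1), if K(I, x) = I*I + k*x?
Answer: -10160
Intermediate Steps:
K(I, x) = I**2 + 68*x (K(I, x) = I*I + 68*x = I**2 + 68*x)
(5212 + K(-18, 68))*(-1) = (5212 + ((-18)**2 + 68*68))*(-1) = (5212 + (324 + 4624))*(-1) = (5212 + 4948)*(-1) = 10160*(-1) = -10160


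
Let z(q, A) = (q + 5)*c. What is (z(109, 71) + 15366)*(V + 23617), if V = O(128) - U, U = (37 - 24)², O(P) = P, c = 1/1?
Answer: 364956480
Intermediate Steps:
c = 1
U = 169 (U = 13² = 169)
z(q, A) = 5 + q (z(q, A) = (q + 5)*1 = (5 + q)*1 = 5 + q)
V = -41 (V = 128 - 1*169 = 128 - 169 = -41)
(z(109, 71) + 15366)*(V + 23617) = ((5 + 109) + 15366)*(-41 + 23617) = (114 + 15366)*23576 = 15480*23576 = 364956480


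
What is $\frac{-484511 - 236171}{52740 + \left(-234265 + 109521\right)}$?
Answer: $\frac{360341}{36002} \approx 10.009$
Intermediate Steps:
$\frac{-484511 - 236171}{52740 + \left(-234265 + 109521\right)} = - \frac{720682}{52740 - 124744} = - \frac{720682}{-72004} = \left(-720682\right) \left(- \frac{1}{72004}\right) = \frac{360341}{36002}$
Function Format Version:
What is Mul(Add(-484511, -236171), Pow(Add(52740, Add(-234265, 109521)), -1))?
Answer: Rational(360341, 36002) ≈ 10.009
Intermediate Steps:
Mul(Add(-484511, -236171), Pow(Add(52740, Add(-234265, 109521)), -1)) = Mul(-720682, Pow(Add(52740, -124744), -1)) = Mul(-720682, Pow(-72004, -1)) = Mul(-720682, Rational(-1, 72004)) = Rational(360341, 36002)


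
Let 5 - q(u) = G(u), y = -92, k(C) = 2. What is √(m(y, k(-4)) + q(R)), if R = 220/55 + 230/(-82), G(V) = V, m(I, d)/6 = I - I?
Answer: 2*√1599/41 ≈ 1.9506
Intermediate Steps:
m(I, d) = 0 (m(I, d) = 6*(I - I) = 6*0 = 0)
R = 49/41 (R = 220*(1/55) + 230*(-1/82) = 4 - 115/41 = 49/41 ≈ 1.1951)
q(u) = 5 - u
√(m(y, k(-4)) + q(R)) = √(0 + (5 - 1*49/41)) = √(0 + (5 - 49/41)) = √(0 + 156/41) = √(156/41) = 2*√1599/41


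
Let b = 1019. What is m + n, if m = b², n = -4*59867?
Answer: 798893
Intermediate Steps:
n = -239468
m = 1038361 (m = 1019² = 1038361)
m + n = 1038361 - 239468 = 798893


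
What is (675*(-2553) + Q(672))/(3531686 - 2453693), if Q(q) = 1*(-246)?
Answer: -574507/359331 ≈ -1.5988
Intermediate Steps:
Q(q) = -246
(675*(-2553) + Q(672))/(3531686 - 2453693) = (675*(-2553) - 246)/(3531686 - 2453693) = (-1723275 - 246)/1077993 = -1723521*1/1077993 = -574507/359331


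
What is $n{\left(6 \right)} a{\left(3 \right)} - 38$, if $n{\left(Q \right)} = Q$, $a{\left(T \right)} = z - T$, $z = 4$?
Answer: $-32$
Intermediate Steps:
$a{\left(T \right)} = 4 - T$
$n{\left(6 \right)} a{\left(3 \right)} - 38 = 6 \left(4 - 3\right) - 38 = 6 \cdot 1 - 38 = 6 - 38 = -32$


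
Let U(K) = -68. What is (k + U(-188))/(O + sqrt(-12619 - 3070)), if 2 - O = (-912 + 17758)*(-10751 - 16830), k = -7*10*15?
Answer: -519455812304/215880598289518473 + 1118*I*sqrt(15689)/215880598289518473 ≈ -2.4062e-6 + 6.4867e-13*I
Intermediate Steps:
k = -1050 (k = -70*15 = -1050)
O = 464629528 (O = 2 - (-912 + 17758)*(-10751 - 16830) = 2 - 16846*(-27581) = 2 - 1*(-464629526) = 2 + 464629526 = 464629528)
(k + U(-188))/(O + sqrt(-12619 - 3070)) = (-1050 - 68)/(464629528 + sqrt(-12619 - 3070)) = -1118/(464629528 + sqrt(-15689)) = -1118/(464629528 + I*sqrt(15689))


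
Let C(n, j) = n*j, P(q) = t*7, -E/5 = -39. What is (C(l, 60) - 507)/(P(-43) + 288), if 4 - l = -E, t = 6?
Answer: 3811/110 ≈ 34.645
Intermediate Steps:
E = 195 (E = -5*(-39) = 195)
P(q) = 42 (P(q) = 6*7 = 42)
l = 199 (l = 4 - (-1)*195 = 4 - 1*(-195) = 4 + 195 = 199)
C(n, j) = j*n
(C(l, 60) - 507)/(P(-43) + 288) = (60*199 - 507)/(42 + 288) = (11940 - 507)/330 = 11433*(1/330) = 3811/110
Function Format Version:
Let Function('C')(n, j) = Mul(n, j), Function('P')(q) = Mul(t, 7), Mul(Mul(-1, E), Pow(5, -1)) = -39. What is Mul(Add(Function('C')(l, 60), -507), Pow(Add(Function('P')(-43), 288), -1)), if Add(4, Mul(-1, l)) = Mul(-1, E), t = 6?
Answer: Rational(3811, 110) ≈ 34.645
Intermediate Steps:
E = 195 (E = Mul(-5, -39) = 195)
Function('P')(q) = 42 (Function('P')(q) = Mul(6, 7) = 42)
l = 199 (l = Add(4, Mul(-1, Mul(-1, 195))) = Add(4, Mul(-1, -195)) = Add(4, 195) = 199)
Function('C')(n, j) = Mul(j, n)
Mul(Add(Function('C')(l, 60), -507), Pow(Add(Function('P')(-43), 288), -1)) = Mul(Add(Mul(60, 199), -507), Pow(Add(42, 288), -1)) = Mul(Add(11940, -507), Pow(330, -1)) = Mul(11433, Rational(1, 330)) = Rational(3811, 110)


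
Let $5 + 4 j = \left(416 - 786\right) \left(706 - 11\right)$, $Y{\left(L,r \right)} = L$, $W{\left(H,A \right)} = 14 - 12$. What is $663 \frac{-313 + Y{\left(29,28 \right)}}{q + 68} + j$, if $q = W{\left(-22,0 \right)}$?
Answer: $- \frac{9377009}{140} \approx -66979.0$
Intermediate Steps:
$W{\left(H,A \right)} = 2$
$q = 2$
$j = - \frac{257155}{4}$ ($j = - \frac{5}{4} + \frac{\left(416 - 786\right) \left(706 - 11\right)}{4} = - \frac{5}{4} + \frac{\left(-370\right) 695}{4} = - \frac{5}{4} + \frac{1}{4} \left(-257150\right) = - \frac{5}{4} - \frac{128575}{2} = - \frac{257155}{4} \approx -64289.0$)
$663 \frac{-313 + Y{\left(29,28 \right)}}{q + 68} + j = 663 \frac{-313 + 29}{2 + 68} - \frac{257155}{4} = 663 \left(- \frac{284}{70}\right) - \frac{257155}{4} = 663 \left(\left(-284\right) \frac{1}{70}\right) - \frac{257155}{4} = 663 \left(- \frac{142}{35}\right) - \frac{257155}{4} = - \frac{94146}{35} - \frac{257155}{4} = - \frac{9377009}{140}$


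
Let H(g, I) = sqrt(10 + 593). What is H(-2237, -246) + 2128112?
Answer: 2128112 + 3*sqrt(67) ≈ 2.1281e+6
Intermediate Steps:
H(g, I) = 3*sqrt(67) (H(g, I) = sqrt(603) = 3*sqrt(67))
H(-2237, -246) + 2128112 = 3*sqrt(67) + 2128112 = 2128112 + 3*sqrt(67)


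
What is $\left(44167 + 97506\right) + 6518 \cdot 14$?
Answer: $232925$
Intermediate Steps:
$\left(44167 + 97506\right) + 6518 \cdot 14 = 141673 + 91252 = 232925$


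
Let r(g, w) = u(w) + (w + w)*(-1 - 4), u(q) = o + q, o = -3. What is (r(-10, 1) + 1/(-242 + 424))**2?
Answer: 4765489/33124 ≈ 143.87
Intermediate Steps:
u(q) = -3 + q
r(g, w) = -3 - 9*w (r(g, w) = (-3 + w) + (w + w)*(-1 - 4) = (-3 + w) + (2*w)*(-5) = (-3 + w) - 10*w = -3 - 9*w)
(r(-10, 1) + 1/(-242 + 424))**2 = ((-3 - 9*1) + 1/(-242 + 424))**2 = ((-3 - 9) + 1/182)**2 = (-12 + 1/182)**2 = (-2183/182)**2 = 4765489/33124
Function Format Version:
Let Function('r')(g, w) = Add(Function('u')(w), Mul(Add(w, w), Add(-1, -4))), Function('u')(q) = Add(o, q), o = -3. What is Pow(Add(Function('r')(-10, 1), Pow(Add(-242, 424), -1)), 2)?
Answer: Rational(4765489, 33124) ≈ 143.87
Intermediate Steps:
Function('u')(q) = Add(-3, q)
Function('r')(g, w) = Add(-3, Mul(-9, w)) (Function('r')(g, w) = Add(Add(-3, w), Mul(Add(w, w), Add(-1, -4))) = Add(Add(-3, w), Mul(Mul(2, w), -5)) = Add(Add(-3, w), Mul(-10, w)) = Add(-3, Mul(-9, w)))
Pow(Add(Function('r')(-10, 1), Pow(Add(-242, 424), -1)), 2) = Pow(Add(Add(-3, Mul(-9, 1)), Pow(Add(-242, 424), -1)), 2) = Pow(Add(Add(-3, -9), Pow(182, -1)), 2) = Pow(Add(-12, Rational(1, 182)), 2) = Pow(Rational(-2183, 182), 2) = Rational(4765489, 33124)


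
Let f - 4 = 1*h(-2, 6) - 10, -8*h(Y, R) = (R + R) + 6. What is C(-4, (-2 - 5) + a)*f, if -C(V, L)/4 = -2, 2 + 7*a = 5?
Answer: -66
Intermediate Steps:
h(Y, R) = -¾ - R/4 (h(Y, R) = -((R + R) + 6)/8 = -(2*R + 6)/8 = -(6 + 2*R)/8 = -¾ - R/4)
a = 3/7 (a = -2/7 + (⅐)*5 = -2/7 + 5/7 = 3/7 ≈ 0.42857)
C(V, L) = 8 (C(V, L) = -4*(-2) = 8)
f = -33/4 (f = 4 + (1*(-¾ - ¼*6) - 10) = 4 + (1*(-¾ - 3/2) - 10) = 4 + (1*(-9/4) - 10) = 4 + (-9/4 - 10) = 4 - 49/4 = -33/4 ≈ -8.2500)
C(-4, (-2 - 5) + a)*f = 8*(-33/4) = -66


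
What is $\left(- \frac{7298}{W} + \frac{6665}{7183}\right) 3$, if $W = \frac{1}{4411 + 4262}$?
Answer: $- \frac{1363955873151}{7183} \approx -1.8989 \cdot 10^{8}$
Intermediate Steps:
$W = \frac{1}{8673} \approx 0.0001153$
$\left(- \frac{7298}{W} + \frac{6665}{7183}\right) 3 = \left(- 7298 \frac{1}{\frac{1}{8673}} + \frac{6665}{7183}\right) 3 = \left(\left(-7298\right) 8673 + 6665 \cdot \frac{1}{7183}\right) 3 = \left(-63295554 + \frac{6665}{7183}\right) 3 = \left(- \frac{454651957717}{7183}\right) 3 = - \frac{1363955873151}{7183}$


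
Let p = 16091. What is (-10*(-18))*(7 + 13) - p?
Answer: -12491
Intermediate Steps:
(-10*(-18))*(7 + 13) - p = (-10*(-18))*(7 + 13) - 1*16091 = 180*20 - 16091 = 3600 - 16091 = -12491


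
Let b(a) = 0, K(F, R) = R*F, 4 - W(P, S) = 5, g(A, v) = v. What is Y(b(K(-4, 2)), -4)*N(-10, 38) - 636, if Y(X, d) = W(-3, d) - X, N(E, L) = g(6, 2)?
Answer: -638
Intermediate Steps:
N(E, L) = 2
W(P, S) = -1 (W(P, S) = 4 - 1*5 = 4 - 5 = -1)
K(F, R) = F*R
Y(X, d) = -1 - X
Y(b(K(-4, 2)), -4)*N(-10, 38) - 636 = (-1 - 1*0)*2 - 636 = (-1 + 0)*2 - 636 = -1*2 - 636 = -2 - 636 = -638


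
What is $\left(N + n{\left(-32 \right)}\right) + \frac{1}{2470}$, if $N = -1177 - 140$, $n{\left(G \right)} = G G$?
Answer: $- \frac{723709}{2470} \approx -293.0$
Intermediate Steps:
$n{\left(G \right)} = G^{2}$
$N = -1317$
$\left(N + n{\left(-32 \right)}\right) + \frac{1}{2470} = \left(-1317 + \left(-32\right)^{2}\right) + \frac{1}{2470} = \left(-1317 + 1024\right) + \frac{1}{2470} = -293 + \frac{1}{2470} = - \frac{723709}{2470}$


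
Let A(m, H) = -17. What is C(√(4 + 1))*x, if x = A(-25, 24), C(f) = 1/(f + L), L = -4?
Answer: 68/11 + 17*√5/11 ≈ 9.6376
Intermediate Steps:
C(f) = 1/(-4 + f) (C(f) = 1/(f - 4) = 1/(-4 + f))
x = -17
C(√(4 + 1))*x = -17/(-4 + √(4 + 1)) = -17/(-4 + √5)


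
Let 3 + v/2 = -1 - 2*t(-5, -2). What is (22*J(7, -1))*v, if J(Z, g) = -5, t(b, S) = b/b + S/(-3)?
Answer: 4840/3 ≈ 1613.3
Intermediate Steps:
t(b, S) = 1 - S/3 (t(b, S) = 1 + S*(-⅓) = 1 - S/3)
v = -44/3 (v = -6 + 2*(-1 - 2*(1 - ⅓*(-2))) = -6 + 2*(-1 - 2*(1 + ⅔)) = -6 + 2*(-1 - 2*5/3) = -6 + 2*(-1 - 10/3) = -6 + 2*(-13/3) = -6 - 26/3 = -44/3 ≈ -14.667)
(22*J(7, -1))*v = (22*(-5))*(-44/3) = -110*(-44/3) = 4840/3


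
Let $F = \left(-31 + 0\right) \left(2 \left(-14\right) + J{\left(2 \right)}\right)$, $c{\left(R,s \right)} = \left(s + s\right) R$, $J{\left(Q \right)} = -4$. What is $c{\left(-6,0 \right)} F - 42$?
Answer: $-42$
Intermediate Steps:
$c{\left(R,s \right)} = 2 R s$ ($c{\left(R,s \right)} = 2 s R = 2 R s$)
$F = 992$ ($F = \left(-31 + 0\right) \left(2 \left(-14\right) - 4\right) = - 31 \left(-28 - 4\right) = \left(-31\right) \left(-32\right) = 992$)
$c{\left(-6,0 \right)} F - 42 = 2 \left(-6\right) 0 \cdot 992 - 42 = 0 \cdot 992 - 42 = 0 - 42 = -42$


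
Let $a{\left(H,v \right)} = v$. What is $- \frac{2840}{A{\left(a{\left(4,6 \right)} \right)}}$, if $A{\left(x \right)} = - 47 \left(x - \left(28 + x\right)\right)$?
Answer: $- \frac{710}{329} \approx -2.1581$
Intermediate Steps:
$A{\left(x \right)} = 1316$ ($A{\left(x \right)} = \left(-47\right) \left(-28\right) = 1316$)
$- \frac{2840}{A{\left(a{\left(4,6 \right)} \right)}} = - \frac{2840}{1316} = \left(-2840\right) \frac{1}{1316} = - \frac{710}{329}$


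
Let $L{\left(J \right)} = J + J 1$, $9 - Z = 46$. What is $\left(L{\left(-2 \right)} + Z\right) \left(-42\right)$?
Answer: $1722$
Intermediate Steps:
$Z = -37$ ($Z = 9 - 46 = -37$)
$L{\left(J \right)} = 2 J$ ($L{\left(J \right)} = J + J = 2 J$)
$\left(L{\left(-2 \right)} + Z\right) \left(-42\right) = \left(2 \left(-2\right) - 37\right) \left(-42\right) = \left(-4 - 37\right) \left(-42\right) = \left(-41\right) \left(-42\right) = 1722$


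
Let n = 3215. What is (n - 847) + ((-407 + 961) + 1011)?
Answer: 3933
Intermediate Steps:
(n - 847) + ((-407 + 961) + 1011) = (3215 - 847) + ((-407 + 961) + 1011) = 2368 + (554 + 1011) = 2368 + 1565 = 3933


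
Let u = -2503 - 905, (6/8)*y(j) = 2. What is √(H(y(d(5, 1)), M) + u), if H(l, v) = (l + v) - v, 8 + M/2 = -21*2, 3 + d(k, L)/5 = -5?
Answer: 2*I*√7662/3 ≈ 58.355*I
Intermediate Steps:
d(k, L) = -40 (d(k, L) = -15 + 5*(-5) = -15 - 25 = -40)
y(j) = 8/3 (y(j) = (4/3)*2 = 8/3)
u = -3408
M = -100 (M = -16 + 2*(-21*2) = -16 + 2*(-42) = -16 - 84 = -100)
H(l, v) = l
√(H(y(d(5, 1)), M) + u) = √(8/3 - 3408) = √(-10216/3) = 2*I*√7662/3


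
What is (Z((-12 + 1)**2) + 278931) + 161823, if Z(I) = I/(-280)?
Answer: 123410999/280 ≈ 4.4075e+5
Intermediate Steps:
Z(I) = -I/280 (Z(I) = I*(-1/280) = -I/280)
(Z((-12 + 1)**2) + 278931) + 161823 = (-(-12 + 1)**2/280 + 278931) + 161823 = (-1/280*(-11)**2 + 278931) + 161823 = (-1/280*121 + 278931) + 161823 = (-121/280 + 278931) + 161823 = 78100559/280 + 161823 = 123410999/280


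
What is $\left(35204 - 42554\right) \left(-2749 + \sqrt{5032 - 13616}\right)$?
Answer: $20205150 - 14700 i \sqrt{2146} \approx 2.0205 \cdot 10^{7} - 6.8098 \cdot 10^{5} i$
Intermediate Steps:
$\left(35204 - 42554\right) \left(-2749 + \sqrt{5032 - 13616}\right) = - 7350 \left(-2749 + \sqrt{-8584}\right) = - 7350 \left(-2749 + 2 i \sqrt{2146}\right) = 20205150 - 14700 i \sqrt{2146}$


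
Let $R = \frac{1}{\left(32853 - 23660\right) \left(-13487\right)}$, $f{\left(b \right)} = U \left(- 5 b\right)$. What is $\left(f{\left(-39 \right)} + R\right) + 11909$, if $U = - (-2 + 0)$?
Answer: $\frac{1524903703308}{123985991} \approx 12299.0$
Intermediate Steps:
$U = 2$ ($U = \left(-1\right) \left(-2\right) = 2$)
$f{\left(b \right)} = - 10 b$ ($f{\left(b \right)} = 2 \left(- 5 b\right) = - 10 b$)
$R = - \frac{1}{123985991}$ ($R = \frac{1}{9193} \left(- \frac{1}{13487}\right) = - \frac{1}{123985991} \approx -8.0654 \cdot 10^{-9}$)
$\left(f{\left(-39 \right)} + R\right) + 11909 = \left(\left(-10\right) \left(-39\right) - \frac{1}{123985991}\right) + 11909 = \left(390 - \frac{1}{123985991}\right) + 11909 = \frac{48354536489}{123985991} + 11909 = \frac{1524903703308}{123985991}$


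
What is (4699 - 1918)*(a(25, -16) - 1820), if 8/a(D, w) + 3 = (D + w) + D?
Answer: -156881772/31 ≈ -5.0607e+6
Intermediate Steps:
a(D, w) = 8/(-3 + w + 2*D) (a(D, w) = 8/(-3 + ((D + w) + D)) = 8/(-3 + (w + 2*D)) = 8/(-3 + w + 2*D))
(4699 - 1918)*(a(25, -16) - 1820) = (4699 - 1918)*(8/(-3 - 16 + 2*25) - 1820) = 2781*(8/(-3 - 16 + 50) - 1820) = 2781*(8/31 - 1820) = 2781*(-56412/31) = -156881772/31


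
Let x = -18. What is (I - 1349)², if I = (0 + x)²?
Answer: 1050625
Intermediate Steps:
I = 324 (I = (0 - 18)² = (-18)² = 324)
(I - 1349)² = (324 - 1349)² = (-1025)² = 1050625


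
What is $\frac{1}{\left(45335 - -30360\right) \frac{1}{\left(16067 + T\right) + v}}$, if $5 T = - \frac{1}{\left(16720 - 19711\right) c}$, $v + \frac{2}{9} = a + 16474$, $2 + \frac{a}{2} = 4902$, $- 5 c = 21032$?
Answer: $\frac{1598111468113}{2857034138904} \approx 0.55936$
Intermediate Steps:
$c = - \frac{21032}{5}$ ($c = \left(- \frac{1}{5}\right) 21032 = - \frac{21032}{5} \approx -4206.4$)
$a = 9800$ ($a = -4 + 2 \cdot 4902 = -4 + 9804 = 9800$)
$v = \frac{236464}{9}$ ($v = - \frac{2}{9} + \left(9800 + 16474\right) = - \frac{2}{9} + 26274 = \frac{236464}{9} \approx 26274.0$)
$T = - \frac{1}{62906712}$ ($T = \frac{\left(-1\right) \frac{1}{\left(16720 - 19711\right) \left(- \frac{21032}{5}\right)}}{5} = \frac{\left(-1\right) \frac{1}{-2991} \left(- \frac{5}{21032}\right)}{5} = \frac{\left(-1\right) \left(\left(- \frac{1}{2991}\right) \left(- \frac{5}{21032}\right)\right)}{5} = \frac{\left(-1\right) \frac{5}{62906712}}{5} = \frac{1}{5} \left(- \frac{5}{62906712}\right) = - \frac{1}{62906712} \approx -1.5897 \cdot 10^{-8}$)
$\frac{1}{\left(45335 - -30360\right) \frac{1}{\left(16067 + T\right) + v}} = \frac{1}{\left(45335 - -30360\right) \frac{1}{\left(16067 - \frac{1}{62906712}\right) + \frac{236464}{9}}} = \frac{1}{\left(45335 + 30360\right) \frac{1}{\frac{1010722141703}{62906712} + \frac{236464}{9}}} = \frac{1}{75695 \frac{1}{\frac{7990557340565}{188720136}}} = \frac{1}{75695 \cdot \frac{188720136}{7990557340565}} = \frac{1}{\frac{2857034138904}{1598111468113}} = \frac{1598111468113}{2857034138904}$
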